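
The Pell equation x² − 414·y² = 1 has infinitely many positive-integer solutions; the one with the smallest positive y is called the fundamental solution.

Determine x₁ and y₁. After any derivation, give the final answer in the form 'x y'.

24335 1196

d=414: √d = [20; 2,1,7,2,7,1,2,40] (ℓ=8, even), read p_7/q_7
step 0: (20, 1)  from 20·(1,0) + (0,1)
step 1: (41, 2)  from 2·(20,1) + (1,0)
step 2: (61, 3)  from 1·(41,2) + (20,1)
step 3: (468, 23)  from 7·(61,3) + (41,2)
step 4: (997, 49)  from 2·(468,23) + (61,3)
step 5: (7447, 366)  from 7·(997,49) + (468,23)
step 6: (8444, 415)  from 1·(7447,366) + (997,49)
step 7: (24335, 1196)  from 2·(8444,415) + (7447,366)
→ (24335, 1196).  Check: 24335²=592192225, 414·1196²=592192224, difference 1.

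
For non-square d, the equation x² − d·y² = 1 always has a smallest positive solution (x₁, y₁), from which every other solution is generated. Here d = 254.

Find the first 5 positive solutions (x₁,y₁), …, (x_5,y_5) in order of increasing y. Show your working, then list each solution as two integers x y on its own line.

255 16
130049 8160
66324735 4161584
33825484801 2122399680
17250930923775 1082419675216

d=254: √d = [15; 1,14,1,30] (ℓ=4, even), read p_3/q_3
a_0=15:  p_0=15·1+0=15,  q_0=15·0+1=1
a_1=1:  p_1=1·15+1=16,  q_1=1·1+0=1
a_2=14:  p_2=14·16+15=239,  q_2=14·1+1=15
a_3=1:  p_3=1·239+16=255,  q_3=1·15+1=16
(x₁, y₁) = (255, 16);  255² − 254·16² = 1 ✓
(255+16√254)^2 = 130049 + 8160√254
(255+16√254)^3 = 66324735 + 4161584√254
(255+16√254)^4 = 33825484801 + 2122399680√254
(255+16√254)^5 = 17250930923775 + 1082419675216√254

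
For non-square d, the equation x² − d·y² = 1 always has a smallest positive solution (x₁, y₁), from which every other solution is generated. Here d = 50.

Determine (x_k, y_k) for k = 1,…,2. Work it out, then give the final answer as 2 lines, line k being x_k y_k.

√50 → a₀=7, period (14); ℓ=1 odd so k=1
i=0: a=7 ⇒ p=7, q=1
i=1: a=14 ⇒ p=99, q=14
fundamental: x₁=99, y₁=14  (since 9801 − 50·196 = 1)
n=2: (99,14)∘(99,14) = (99·99+50·14·14, 99·14+14·99) = (19601,2772)

99 14
19601 2772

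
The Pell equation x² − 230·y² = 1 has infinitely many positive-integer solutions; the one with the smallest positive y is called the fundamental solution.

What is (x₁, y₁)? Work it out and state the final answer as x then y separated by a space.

[15; 6,30] for √230; ℓ=2 ⇒ convergent index 1
i=0: a=15 ⇒ p=15, q=1
i=1: a=6 ⇒ p=91, q=6
→ (91, 6).  Check: 91²=8281, 230·6²=8280, difference 1.

91 6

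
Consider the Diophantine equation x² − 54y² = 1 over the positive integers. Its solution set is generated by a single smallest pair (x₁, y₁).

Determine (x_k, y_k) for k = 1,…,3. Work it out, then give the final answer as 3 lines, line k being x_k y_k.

d=54: √d = [7; 2,1,6,1,2,14] (ℓ=6, even), read p_5/q_5
i=0: a=7 ⇒ p=7, q=1
…
i=4: a=1 ⇒ p=169, q=23
i=5: a=2 ⇒ p=485, q=66
→ (485, 66).  Check: 485²=235225, 54·66²=235224, difference 1.
(x_2, y_2) = (485·485 + 54·66·66, 485·66 + 66·485) = (470449, 64020)
(x_3, y_3) = (485·470449 + 54·66·64020, 485·64020 + 66·470449) = (456335045, 62099334)

485 66
470449 64020
456335045 62099334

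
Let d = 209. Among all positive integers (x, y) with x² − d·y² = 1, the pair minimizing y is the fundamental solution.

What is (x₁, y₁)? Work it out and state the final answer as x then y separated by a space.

[14; 2,5,3,2,3,5,2,28] for √209; ℓ=8 ⇒ convergent index 7
k=0  a_k=14  p_k/q_k = 14/1
k=1  a_k=2  p_k/q_k = 29/2
…
k=6  a_k=5  p_k/q_k = 21266/1471
k=7  a_k=2  p_k/q_k = 46551/3220
(x₁, y₁) = (46551, 3220);  46551² − 209·3220² = 1 ✓

46551 3220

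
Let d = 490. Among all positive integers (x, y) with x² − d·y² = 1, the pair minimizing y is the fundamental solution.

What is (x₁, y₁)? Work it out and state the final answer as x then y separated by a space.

1039681 46968

d=490: √d = [22; 7,2,1,4,4,4,1,2,7,44] (ℓ=10, even), read p_9/q_9
a_0=22:  p_0=22·1+0=22,  q_0=22·0+1=1
…
a_4=4:  p_4=4·487+332=2280,  q_4=4·22+15=103
a_5=4:  p_5=4·2280+487=9607,  q_5=4·103+22=434
a_6=4:  p_6=4·9607+2280=40708,  q_6=4·434+103=1839
a_7=1:  p_7=1·40708+9607=50315,  q_7=1·1839+434=2273
a_8=2:  p_8=2·50315+40708=141338,  q_8=2·2273+1839=6385
a_9=7:  p_9=7·141338+50315=1039681,  q_9=7·6385+2273=46968
(x₁, y₁) = (1039681, 46968);  1039681² − 490·46968² = 1 ✓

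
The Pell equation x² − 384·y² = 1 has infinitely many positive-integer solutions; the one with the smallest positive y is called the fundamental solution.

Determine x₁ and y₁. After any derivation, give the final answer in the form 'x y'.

4801 245

√384 = [19; 1,1,2,9,2,1,1,38, …], period ℓ=8 (even) → k=7
i=0: a=19 ⇒ p=19, q=1
i=1: a=1 ⇒ p=20, q=1
i=2: a=1 ⇒ p=39, q=2
i=3: a=2 ⇒ p=98, q=5
i=4: a=9 ⇒ p=921, q=47
i=5: a=2 ⇒ p=1940, q=99
i=6: a=1 ⇒ p=2861, q=146
i=7: a=1 ⇒ p=4801, q=245
fundamental: x₁=4801, y₁=245  (since 23049601 − 384·60025 = 1)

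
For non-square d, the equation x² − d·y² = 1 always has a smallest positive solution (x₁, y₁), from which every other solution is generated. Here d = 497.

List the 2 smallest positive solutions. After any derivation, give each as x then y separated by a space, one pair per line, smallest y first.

1201887 53912
2889064721537 129592263888

√497 → a₀=22, period (3,2,2,5,6,5,2,2,3,44); ℓ=10 even so k=9
i=0: a=22 ⇒ p=22, q=1
…
i=3: a=2 ⇒ p=379, q=17
i=4: a=5 ⇒ p=2051, q=92
…
i=8: a=2 ⇒ p=352750, q=15823
i=9: a=3 ⇒ p=1201887, q=53912
fundamental: x₁=1201887, y₁=53912  (since 1444532360769 − 497·2906503744 = 1)
n=2: (1201887,53912)∘(1201887,53912) = (1201887·1201887+497·53912·53912, 1201887·53912+53912·1201887) = (2889064721537,129592263888)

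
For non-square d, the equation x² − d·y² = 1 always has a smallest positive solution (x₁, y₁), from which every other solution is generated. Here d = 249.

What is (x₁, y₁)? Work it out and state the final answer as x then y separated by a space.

8553815 542076

√249 → a₀=15, period (1,3,1,1,5,…,3,1,30); ℓ=16 even so k=15
step 0: (15, 1)  from 15·(1,0) + (0,1)
…
step 2: (63, 4)  from 3·(16,1) + (15,1)
step 3: (79, 5)  from 1·(63,4) + (16,1)
step 4: (142, 9)  from 1·(79,5) + (63,4)
step 5: (789, 50)  from 5·(142,9) + (79,5)
step 6: (931, 59)  from 1·(789,50) + (142,9)
step 7: (3582, 227)  from 3·(931,59) + (789,50)
step 8: (36751, 2329)  from 10·(3582,227) + (931,59)
step 9: (113835, 7214)  from 3·(36751,2329) + (3582,227)
step 10: (150586, 9543)  from 1·(113835,7214) + (36751,2329)
…
step 12: (1017351, 64472)  from 1·(866765,54929) + (150586,9543)
…
step 14: (6669699, 422675)  from 3·(1884116,119401) + (1017351,64472)
step 15: (8553815, 542076)  from 1·(6669699,422675) + (1884116,119401)
→ (8553815, 542076).  Check: 8553815²=73167751054225, 249·542076²=73167751054224, difference 1.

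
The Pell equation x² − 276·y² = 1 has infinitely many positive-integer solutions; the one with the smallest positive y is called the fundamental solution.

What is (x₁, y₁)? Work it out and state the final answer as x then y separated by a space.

7775 468

√276 → a₀=16, period (1,1,1,1,2,2,2,1,1,1,1,32); ℓ=12 even so k=11
k=0  a_k=16  p_k/q_k = 16/1
k=1  a_k=1  p_k/q_k = 17/1
k=2  a_k=1  p_k/q_k = 33/2
…
k=8  a_k=1  p_k/q_k = 1761/106
…
k=10  a_k=1  p_k/q_k = 4768/287
k=11  a_k=1  p_k/q_k = 7775/468
fundamental: x₁=7775, y₁=468  (since 60450625 − 276·219024 = 1)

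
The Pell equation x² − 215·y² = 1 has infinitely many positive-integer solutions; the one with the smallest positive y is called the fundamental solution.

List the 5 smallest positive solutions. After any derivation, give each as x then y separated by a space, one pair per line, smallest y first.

44 3
3871 264
340604 23229
29969281 2043888
2636956124 179838915

d=215: √d = [14; 1,1,1,28] (ℓ=4, even), read p_3/q_3
a_0=14:  p_0=14·1+0=14,  q_0=14·0+1=1
…
a_2=1:  p_2=1·15+14=29,  q_2=1·1+1=2
a_3=1:  p_3=1·29+15=44,  q_3=1·2+1=3
(x₁, y₁) = (44, 3);  44² − 215·3² = 1 ✓
(x_2, y_2) = (44·44 + 215·3·3, 44·3 + 3·44) = (3871, 264)
(x_3, y_3) = (44·3871 + 215·3·264, 44·264 + 3·3871) = (340604, 23229)
(x_4, y_4) = (44·340604 + 215·3·23229, 44·23229 + 3·340604) = (29969281, 2043888)
(x_5, y_5) = (44·29969281 + 215·3·2043888, 44·2043888 + 3·29969281) = (2636956124, 179838915)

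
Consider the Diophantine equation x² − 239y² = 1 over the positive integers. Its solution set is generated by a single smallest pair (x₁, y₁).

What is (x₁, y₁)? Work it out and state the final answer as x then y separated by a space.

√239 → a₀=15, period (2,5,1,2,4,15,4,2,1,5,2,30); ℓ=12 even so k=11
a_0=15:  p_0=15·1+0=15,  q_0=15·0+1=1
a_1=2:  p_1=2·15+1=31,  q_1=2·1+0=2
…
a_4=2:  p_4=2·201+170=572,  q_4=2·13+11=37
…
a_10=5:  p_10=5·500258+346141=2847431,  q_10=5·32359+22390=184185
a_11=2:  p_11=2·2847431+500258=6195120,  q_11=2·184185+32359=400729
→ (6195120, 400729).  Check: 6195120²=38379511814400, 239·400729²=38379511814399, difference 1.

6195120 400729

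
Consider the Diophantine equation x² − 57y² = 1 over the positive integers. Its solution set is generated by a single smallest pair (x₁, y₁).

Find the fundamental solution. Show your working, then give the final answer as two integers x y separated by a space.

151 20

√57 → a₀=7, period (1,1,4,1,1,14); ℓ=6 even so k=5
i=0: a=7 ⇒ p=7, q=1
i=1: a=1 ⇒ p=8, q=1
i=2: a=1 ⇒ p=15, q=2
…
i=4: a=1 ⇒ p=83, q=11
i=5: a=1 ⇒ p=151, q=20
→ (151, 20).  Check: 151²=22801, 57·20²=22800, difference 1.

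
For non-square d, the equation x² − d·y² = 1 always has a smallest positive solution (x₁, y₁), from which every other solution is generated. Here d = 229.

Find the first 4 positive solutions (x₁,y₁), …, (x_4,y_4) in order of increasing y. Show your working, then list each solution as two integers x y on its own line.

5848201 386460
68402909872801 4520191516920
800067931842043513801 52869977098885735380
9357916158133073035999171201 618388505879356792878585840

√229 → a₀=15, period (7,1,1,7,30); ℓ=5 odd so k=9
i=0: a=15 ⇒ p=15, q=1
…
i=2: a=1 ⇒ p=121, q=8
i=3: a=1 ⇒ p=227, q=15
i=4: a=7 ⇒ p=1710, q=113
…
i=8: a=1 ⇒ p=776325, q=51301
i=9: a=7 ⇒ p=5848201, q=386460
fundamental: x₁=5848201, y₁=386460  (since 34201454936401 − 229·149351331600 = 1)
(5848201+386460√229)^2 = 68402909872801 + 4520191516920√229
(5848201+386460√229)^3 = 800067931842043513801 + 52869977098885735380√229
(5848201+386460√229)^4 = 9357916158133073035999171201 + 618388505879356792878585840√229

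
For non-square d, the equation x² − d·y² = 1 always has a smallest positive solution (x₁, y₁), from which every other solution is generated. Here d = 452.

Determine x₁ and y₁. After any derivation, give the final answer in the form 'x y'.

1204353 56648

[21; 3,1,5,3,10,3,5,1,3,42] for √452; ℓ=10 ⇒ convergent index 9
i=0: a=21 ⇒ p=21, q=1
…
i=3: a=5 ⇒ p=489, q=23
…
i=7: a=5 ⇒ p=263904, q=12413
i=8: a=1 ⇒ p=313483, q=14745
i=9: a=3 ⇒ p=1204353, q=56648
fundamental: x₁=1204353, y₁=56648  (since 1450466148609 − 452·3208995904 = 1)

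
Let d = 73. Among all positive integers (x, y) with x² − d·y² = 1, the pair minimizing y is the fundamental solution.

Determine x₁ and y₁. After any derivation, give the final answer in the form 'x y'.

[8; 1,1,5,5,1,1,16] for √73; ℓ=7 ⇒ convergent index 13
i=0: a=8 ⇒ p=8, q=1
i=1: a=1 ⇒ p=9, q=1
…
i=5: a=1 ⇒ p=581, q=68
i=6: a=1 ⇒ p=1068, q=125
i=7: a=16 ⇒ p=17669, q=2068
…
i=12: a=1 ⇒ p=1241008, q=145249
i=13: a=1 ⇒ p=2281249, q=267000
→ (2281249, 267000).  Check: 2281249²=5204097000001, 73·267000²=5204097000000, difference 1.

2281249 267000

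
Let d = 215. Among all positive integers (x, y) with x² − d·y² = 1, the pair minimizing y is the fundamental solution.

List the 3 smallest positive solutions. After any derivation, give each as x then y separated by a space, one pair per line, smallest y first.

√215 = [14; 1,1,1,28, …], period ℓ=4 (even) → k=3
i=0: a=14 ⇒ p=14, q=1
…
i=2: a=1 ⇒ p=29, q=2
i=3: a=1 ⇒ p=44, q=3
(x₁, y₁) = (44, 3);  44² − 215·3² = 1 ✓
(44+3√215)^2 = 3871 + 264√215
(44+3√215)^3 = 340604 + 23229√215

44 3
3871 264
340604 23229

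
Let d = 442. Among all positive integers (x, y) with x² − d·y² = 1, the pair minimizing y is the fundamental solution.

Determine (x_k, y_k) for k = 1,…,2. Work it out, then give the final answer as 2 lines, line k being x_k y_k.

[21; 42] for √442; ℓ=1 ⇒ convergent index 1
step 0: (21, 1)  from 21·(1,0) + (0,1)
step 1: (883, 42)  from 42·(21,1) + (1,0)
(x₁, y₁) = (883, 42);  883² − 442·42² = 1 ✓
k=2:  x_2 = 883·883+442·42·42 = 1559377,  y_2 = 883·42+42·883 = 74172

883 42
1559377 74172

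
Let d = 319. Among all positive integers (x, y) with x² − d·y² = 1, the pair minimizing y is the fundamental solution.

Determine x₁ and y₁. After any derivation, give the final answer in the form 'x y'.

√319 = [17; 1,6,5,1,4,…,6,1,34, …], period ℓ=14 (even) → k=13
i=0: a=17 ⇒ p=17, q=1
…
i=6: a=3 ⇒ p=11913, q=667
…
i=9: a=4 ⇒ p=250816, q=14043
…
i=12: a=6 ⇒ p=11102899, q=621643
i=13: a=1 ⇒ p=12901780, q=722361
→ (12901780, 722361).  Check: 12901780²=166455927168400, 319·722361²=166455927168399, difference 1.

12901780 722361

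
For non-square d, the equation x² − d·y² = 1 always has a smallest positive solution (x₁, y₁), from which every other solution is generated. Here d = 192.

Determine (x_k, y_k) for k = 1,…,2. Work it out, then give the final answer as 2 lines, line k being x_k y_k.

√192 = [13; 1,5,1,26, …], period ℓ=4 (even) → k=3
step 0: (13, 1)  from 13·(1,0) + (0,1)
…
step 2: (83, 6)  from 5·(14,1) + (13,1)
step 3: (97, 7)  from 1·(83,6) + (14,1)
fundamental: x₁=97, y₁=7  (since 9409 − 192·49 = 1)
n=2: (97,7)∘(97,7) = (97·97+192·7·7, 97·7+7·97) = (18817,1358)

97 7
18817 1358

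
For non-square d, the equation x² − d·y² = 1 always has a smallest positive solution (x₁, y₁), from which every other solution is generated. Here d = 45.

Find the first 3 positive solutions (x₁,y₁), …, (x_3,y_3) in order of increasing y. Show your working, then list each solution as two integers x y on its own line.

161 24
51841 7728
16692641 2488392

[6; 1,2,2,2,1,12] for √45; ℓ=6 ⇒ convergent index 5
a_0=6:  p_0=6·1+0=6,  q_0=6·0+1=1
…
a_3=2:  p_3=2·20+7=47,  q_3=2·3+1=7
a_4=2:  p_4=2·47+20=114,  q_4=2·7+3=17
a_5=1:  p_5=1·114+47=161,  q_5=1·17+7=24
→ (161, 24).  Check: 161²=25921, 45·24²=25920, difference 1.
(161+24√45)^2 = 51841 + 7728√45
(161+24√45)^3 = 16692641 + 2488392√45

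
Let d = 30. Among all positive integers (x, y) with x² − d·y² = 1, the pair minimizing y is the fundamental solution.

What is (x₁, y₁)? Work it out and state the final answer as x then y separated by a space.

√30 → a₀=5, period (2,10); ℓ=2 even so k=1
step 0: (5, 1)  from 5·(1,0) + (0,1)
step 1: (11, 2)  from 2·(5,1) + (1,0)
(x₁, y₁) = (11, 2);  11² − 30·2² = 1 ✓

11 2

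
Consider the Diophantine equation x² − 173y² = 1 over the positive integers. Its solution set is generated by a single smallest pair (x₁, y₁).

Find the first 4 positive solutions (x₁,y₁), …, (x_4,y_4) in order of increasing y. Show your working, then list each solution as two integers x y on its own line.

√173 = [13; 6,1,1,6,26, …], period ℓ=5 (odd) → k=9
k=0  a_k=13  p_k/q_k = 13/1
k=1  a_k=6  p_k/q_k = 79/6
…
k=5  a_k=26  p_k/q_k = 29239/2223
…
k=8  a_k=1  p_k/q_k = 382343/29069
k=9  a_k=6  p_k/q_k = 2499849/190060
(x₁, y₁) = (2499849, 190060);  2499849² − 173·190060² = 1 ✓
k=2:  x_2 = 2499849·2499849+173·190060·190060 = 12498490045601,  y_2 = 2499849·190060+190060·2499849 = 950242601880
k=3:  x_3 = 2499849·12498490045601+173·190060·950242601880 = 62488675684008728649,  y_3 = 2499849·950242601880+190060·12498490045601 = 4750926036134042180
k=4:  x_4 = 2499849·62488675684008728649+173·190060·4750926036134042180 = 312424506839974574118902401,  y_4 = 2499849·4750926036134042180+190060·62488675684008728649 = 23753195401006348176659760

2499849 190060
12498490045601 950242601880
62488675684008728649 4750926036134042180
312424506839974574118902401 23753195401006348176659760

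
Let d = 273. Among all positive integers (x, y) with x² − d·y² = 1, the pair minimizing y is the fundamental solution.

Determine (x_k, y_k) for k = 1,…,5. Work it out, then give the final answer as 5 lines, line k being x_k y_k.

√273 → a₀=16, period (1,1,10,1,1,32); ℓ=6 even so k=5
step 0: (16, 1)  from 16·(1,0) + (0,1)
step 1: (17, 1)  from 1·(16,1) + (1,0)
…
step 3: (347, 21)  from 10·(33,2) + (17,1)
step 4: (380, 23)  from 1·(347,21) + (33,2)
step 5: (727, 44)  from 1·(380,23) + (347,21)
(x₁, y₁) = (727, 44);  727² − 273·44² = 1 ✓
n=2: (727,44)∘(727,44) = (727·727+273·44·44, 727·44+44·727) = (1057057,63976)
n=3: (1057057,63976)∘(727,44) = (727·1057057+273·44·63976, 727·63976+44·1057057) = (1536960151,93021060)
n=4: (1536960151,93021060)∘(727,44) = (727·1536960151+273·44·93021060, 727·93021060+44·1536960151) = (2234739002497,135252557264)
n=5: (2234739002497,135252557264)∘(727,44) = (727·2234739002497+273·44·135252557264, 727·135252557264+44·2234739002497) = (3249308972670487,196657125240796)

727 44
1057057 63976
1536960151 93021060
2234739002497 135252557264
3249308972670487 196657125240796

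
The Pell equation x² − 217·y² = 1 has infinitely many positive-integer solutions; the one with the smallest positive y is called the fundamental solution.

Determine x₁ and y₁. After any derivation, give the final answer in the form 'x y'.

3844063 260952

√217 = [14; 1,2,1,2,1,…,2,1,28, …], period ℓ=16 (even) → k=15
k=0  a_k=14  p_k/q_k = 14/1
k=1  a_k=1  p_k/q_k = 15/1
k=2  a_k=2  p_k/q_k = 44/3
…
k=4  a_k=2  p_k/q_k = 162/11
k=5  a_k=1  p_k/q_k = 221/15
…
k=7  a_k=9  p_k/q_k = 3668/249
…
k=9  a_k=9  p_k/q_k = 139163/9447
k=10  a_k=1  p_k/q_k = 154218/10469
k=11  a_k=1  p_k/q_k = 293381/19916
k=12  a_k=2  p_k/q_k = 740980/50301
k=13  a_k=1  p_k/q_k = 1034361/70217
k=14  a_k=2  p_k/q_k = 2809702/190735
k=15  a_k=1  p_k/q_k = 3844063/260952
(x₁, y₁) = (3844063, 260952);  3844063² − 217·260952² = 1 ✓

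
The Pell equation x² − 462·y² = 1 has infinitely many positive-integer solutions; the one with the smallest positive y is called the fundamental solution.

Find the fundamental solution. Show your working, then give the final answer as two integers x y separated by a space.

[21; 2,42] for √462; ℓ=2 ⇒ convergent index 1
i=0: a=21 ⇒ p=21, q=1
i=1: a=2 ⇒ p=43, q=2
fundamental: x₁=43, y₁=2  (since 1849 − 462·4 = 1)

43 2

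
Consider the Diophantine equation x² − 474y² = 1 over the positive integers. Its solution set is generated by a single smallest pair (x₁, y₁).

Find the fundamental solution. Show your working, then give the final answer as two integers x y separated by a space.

[21; 1,3,2,1,1,…,3,1,42] for √474; ℓ=14 ⇒ convergent index 13
step 0: (21, 1)  from 21·(1,0) + (0,1)
…
step 3: (196, 9)  from 2·(87,4) + (22,1)
step 4: (283, 13)  from 1·(196,9) + (87,4)
…
step 6: (762, 35)  from 1·(479,22) + (283,13)
…
step 8: (5813, 267)  from 1·(5051,232) + (762,35)
…
step 12: (149331, 6859)  from 3·(44218,2031) + (16677,766)
step 13: (193549, 8890)  from 1·(149331,6859) + (44218,2031)
fundamental: x₁=193549, y₁=8890  (since 37461215401 − 474·79032100 = 1)

193549 8890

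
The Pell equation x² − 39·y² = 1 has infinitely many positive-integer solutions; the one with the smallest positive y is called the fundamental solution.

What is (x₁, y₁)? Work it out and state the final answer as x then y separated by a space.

√39 = [6; 4,12, …], period ℓ=2 (even) → k=1
i=0: a=6 ⇒ p=6, q=1
i=1: a=4 ⇒ p=25, q=4
fundamental: x₁=25, y₁=4  (since 625 − 39·16 = 1)

25 4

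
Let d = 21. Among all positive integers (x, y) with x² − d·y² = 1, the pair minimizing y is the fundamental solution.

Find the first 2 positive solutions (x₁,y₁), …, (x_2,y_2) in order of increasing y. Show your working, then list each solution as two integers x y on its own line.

55 12
6049 1320

d=21: √d = [4; 1,1,2,1,1,8] (ℓ=6, even), read p_5/q_5
i=0: a=4 ⇒ p=4, q=1
…
i=2: a=1 ⇒ p=9, q=2
…
i=4: a=1 ⇒ p=32, q=7
i=5: a=1 ⇒ p=55, q=12
→ (55, 12).  Check: 55²=3025, 21·12²=3024, difference 1.
n=2: (55,12)∘(55,12) = (55·55+21·12·12, 55·12+12·55) = (6049,1320)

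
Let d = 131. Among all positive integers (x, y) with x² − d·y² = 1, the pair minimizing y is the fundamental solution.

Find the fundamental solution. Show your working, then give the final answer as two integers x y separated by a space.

10610 927

d=131: √d = [11; 2,4,11,4,2,22] (ℓ=6, even), read p_5/q_5
i=0: a=11 ⇒ p=11, q=1
i=1: a=2 ⇒ p=23, q=2
i=2: a=4 ⇒ p=103, q=9
…
i=4: a=4 ⇒ p=4727, q=413
i=5: a=2 ⇒ p=10610, q=927
fundamental: x₁=10610, y₁=927  (since 112572100 − 131·859329 = 1)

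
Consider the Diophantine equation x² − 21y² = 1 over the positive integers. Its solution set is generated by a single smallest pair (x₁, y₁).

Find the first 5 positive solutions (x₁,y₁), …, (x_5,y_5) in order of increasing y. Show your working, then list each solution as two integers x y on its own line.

d=21: √d = [4; 1,1,2,1,1,8] (ℓ=6, even), read p_5/q_5
k=0  a_k=4  p_k/q_k = 4/1
k=1  a_k=1  p_k/q_k = 5/1
…
k=3  a_k=2  p_k/q_k = 23/5
k=4  a_k=1  p_k/q_k = 32/7
k=5  a_k=1  p_k/q_k = 55/12
→ (55, 12).  Check: 55²=3025, 21·12²=3024, difference 1.
(55+12√21)^2 = 6049 + 1320√21
(55+12√21)^3 = 665335 + 145188√21
(55+12√21)^4 = 73180801 + 15969360√21
(55+12√21)^5 = 8049222775 + 1756484412√21

55 12
6049 1320
665335 145188
73180801 15969360
8049222775 1756484412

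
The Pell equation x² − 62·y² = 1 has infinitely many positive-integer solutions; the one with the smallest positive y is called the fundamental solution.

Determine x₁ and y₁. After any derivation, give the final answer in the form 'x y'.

√62 → a₀=7, period (1,6,1,14); ℓ=4 even so k=3
step 0: (7, 1)  from 7·(1,0) + (0,1)
step 1: (8, 1)  from 1·(7,1) + (1,0)
step 2: (55, 7)  from 6·(8,1) + (7,1)
step 3: (63, 8)  from 1·(55,7) + (8,1)
(x₁, y₁) = (63, 8);  63² − 62·8² = 1 ✓

63 8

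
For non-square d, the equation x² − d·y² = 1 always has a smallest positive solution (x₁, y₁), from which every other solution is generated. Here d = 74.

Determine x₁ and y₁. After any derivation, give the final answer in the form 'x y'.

3699 430

√74 → a₀=8, period (1,1,1,1,16); ℓ=5 odd so k=9
k=0  a_k=8  p_k/q_k = 8/1
k=1  a_k=1  p_k/q_k = 9/1
k=2  a_k=1  p_k/q_k = 17/2
…
k=4  a_k=1  p_k/q_k = 43/5
k=5  a_k=16  p_k/q_k = 714/83
k=6  a_k=1  p_k/q_k = 757/88
k=7  a_k=1  p_k/q_k = 1471/171
k=8  a_k=1  p_k/q_k = 2228/259
k=9  a_k=1  p_k/q_k = 3699/430
→ (3699, 430).  Check: 3699²=13682601, 74·430²=13682600, difference 1.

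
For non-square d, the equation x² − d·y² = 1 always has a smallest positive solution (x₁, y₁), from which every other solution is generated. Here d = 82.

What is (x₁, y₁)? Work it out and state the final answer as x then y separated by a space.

163 18

√82 = [9; 18, …], period ℓ=1 (odd) → k=1
i=0: a=9 ⇒ p=9, q=1
i=1: a=18 ⇒ p=163, q=18
(x₁, y₁) = (163, 18);  163² − 82·18² = 1 ✓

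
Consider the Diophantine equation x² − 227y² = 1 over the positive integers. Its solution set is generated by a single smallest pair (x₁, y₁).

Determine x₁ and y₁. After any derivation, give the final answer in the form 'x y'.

[15; 15,30] for √227; ℓ=2 ⇒ convergent index 1
a_0=15:  p_0=15·1+0=15,  q_0=15·0+1=1
a_1=15:  p_1=15·15+1=226,  q_1=15·1+0=15
(x₁, y₁) = (226, 15);  226² − 227·15² = 1 ✓

226 15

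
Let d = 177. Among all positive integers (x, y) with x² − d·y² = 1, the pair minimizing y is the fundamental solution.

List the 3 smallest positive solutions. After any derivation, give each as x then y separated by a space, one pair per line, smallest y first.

62423 4692
7793261857 585777432
972957569736599 73131969270780

√177 → a₀=13, period (3,3,2,8,2,3,3,26); ℓ=8 even so k=7
k=0  a_k=13  p_k/q_k = 13/1
…
k=2  a_k=3  p_k/q_k = 133/10
k=3  a_k=2  p_k/q_k = 306/23
k=4  a_k=8  p_k/q_k = 2581/194
k=5  a_k=2  p_k/q_k = 5468/411
k=6  a_k=3  p_k/q_k = 18985/1427
k=7  a_k=3  p_k/q_k = 62423/4692
fundamental: x₁=62423, y₁=4692  (since 3896630929 − 177·22014864 = 1)
(62423+4692√177)^2 = 7793261857 + 585777432√177
(62423+4692√177)^3 = 972957569736599 + 73131969270780√177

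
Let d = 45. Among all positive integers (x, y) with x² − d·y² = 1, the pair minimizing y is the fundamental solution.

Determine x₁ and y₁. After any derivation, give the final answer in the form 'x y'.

161 24

√45 → a₀=6, period (1,2,2,2,1,12); ℓ=6 even so k=5
i=0: a=6 ⇒ p=6, q=1
i=1: a=1 ⇒ p=7, q=1
i=2: a=2 ⇒ p=20, q=3
i=3: a=2 ⇒ p=47, q=7
i=4: a=2 ⇒ p=114, q=17
i=5: a=1 ⇒ p=161, q=24
→ (161, 24).  Check: 161²=25921, 45·24²=25920, difference 1.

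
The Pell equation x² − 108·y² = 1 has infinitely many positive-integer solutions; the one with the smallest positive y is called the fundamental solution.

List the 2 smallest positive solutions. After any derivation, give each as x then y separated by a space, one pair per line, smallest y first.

[10; 2,1,1,4,1,1,2,20] for √108; ℓ=8 ⇒ convergent index 7
a_0=10:  p_0=10·1+0=10,  q_0=10·0+1=1
a_1=2:  p_1=2·10+1=21,  q_1=2·1+0=2
a_2=1:  p_2=1·21+10=31,  q_2=1·2+1=3
a_3=1:  p_3=1·31+21=52,  q_3=1·3+2=5
a_4=4:  p_4=4·52+31=239,  q_4=4·5+3=23
a_5=1:  p_5=1·239+52=291,  q_5=1·23+5=28
a_6=1:  p_6=1·291+239=530,  q_6=1·28+23=51
a_7=2:  p_7=2·530+291=1351,  q_7=2·51+28=130
→ (1351, 130).  Check: 1351²=1825201, 108·130²=1825200, difference 1.
k=2:  x_2 = 1351·1351+108·130·130 = 3650401,  y_2 = 1351·130+130·1351 = 351260

1351 130
3650401 351260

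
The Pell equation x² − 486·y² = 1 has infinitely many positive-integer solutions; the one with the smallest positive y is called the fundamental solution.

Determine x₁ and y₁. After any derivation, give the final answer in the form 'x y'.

√486 → a₀=22, period (22,44); ℓ=2 even so k=1
a_0=22:  p_0=22·1+0=22,  q_0=22·0+1=1
a_1=22:  p_1=22·22+1=485,  q_1=22·1+0=22
fundamental: x₁=485, y₁=22  (since 235225 − 486·484 = 1)

485 22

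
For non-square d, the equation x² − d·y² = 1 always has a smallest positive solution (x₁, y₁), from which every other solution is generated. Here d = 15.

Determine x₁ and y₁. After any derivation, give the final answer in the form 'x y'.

[3; 1,6] for √15; ℓ=2 ⇒ convergent index 1
k=0  a_k=3  p_k/q_k = 3/1
k=1  a_k=1  p_k/q_k = 4/1
(x₁, y₁) = (4, 1);  4² − 15·1² = 1 ✓

4 1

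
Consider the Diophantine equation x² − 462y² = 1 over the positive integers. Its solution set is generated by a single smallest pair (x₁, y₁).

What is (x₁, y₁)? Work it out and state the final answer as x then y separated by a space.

√462 = [21; 2,42, …], period ℓ=2 (even) → k=1
step 0: (21, 1)  from 21·(1,0) + (0,1)
step 1: (43, 2)  from 2·(21,1) + (1,0)
fundamental: x₁=43, y₁=2  (since 1849 − 462·4 = 1)

43 2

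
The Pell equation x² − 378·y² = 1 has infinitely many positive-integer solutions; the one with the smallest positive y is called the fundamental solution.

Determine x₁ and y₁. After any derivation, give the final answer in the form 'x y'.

8749 450

[19; 2,3,1,4,1,3,2,38] for √378; ℓ=8 ⇒ convergent index 7
a_0=19:  p_0=19·1+0=19,  q_0=19·0+1=1
a_1=2:  p_1=2·19+1=39,  q_1=2·1+0=2
…
a_3=1:  p_3=1·136+39=175,  q_3=1·7+2=9
a_4=4:  p_4=4·175+136=836,  q_4=4·9+7=43
a_5=1:  p_5=1·836+175=1011,  q_5=1·43+9=52
a_6=3:  p_6=3·1011+836=3869,  q_6=3·52+43=199
a_7=2:  p_7=2·3869+1011=8749,  q_7=2·199+52=450
fundamental: x₁=8749, y₁=450  (since 76545001 − 378·202500 = 1)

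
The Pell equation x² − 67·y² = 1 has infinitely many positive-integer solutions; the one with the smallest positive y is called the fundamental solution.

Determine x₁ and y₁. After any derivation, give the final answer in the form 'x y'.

[8; 5,2,1,1,7,1,1,2,5,16] for √67; ℓ=10 ⇒ convergent index 9
a_0=8:  p_0=8·1+0=8,  q_0=8·0+1=1
a_1=5:  p_1=5·8+1=41,  q_1=5·1+0=5
…
a_4=1:  p_4=1·131+90=221,  q_4=1·16+11=27
…
a_8=2:  p_8=2·3577+1899=9053,  q_8=2·437+232=1106
a_9=5:  p_9=5·9053+3577=48842,  q_9=5·1106+437=5967
→ (48842, 5967).  Check: 48842²=2385540964, 67·5967²=2385540963, difference 1.

48842 5967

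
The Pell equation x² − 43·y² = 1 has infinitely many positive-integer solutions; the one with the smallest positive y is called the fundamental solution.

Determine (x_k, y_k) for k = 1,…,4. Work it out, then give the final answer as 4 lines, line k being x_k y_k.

√43 = [6; 1,1,3,1,5,1,3,1,1,12, …], period ℓ=10 (even) → k=9
step 0: (6, 1)  from 6·(1,0) + (0,1)
…
step 2: (13, 2)  from 1·(7,1) + (6,1)
…
step 4: (59, 9)  from 1·(46,7) + (13,2)
step 5: (341, 52)  from 5·(59,9) + (46,7)
step 6: (400, 61)  from 1·(341,52) + (59,9)
step 7: (1541, 235)  from 3·(400,61) + (341,52)
step 8: (1941, 296)  from 1·(1541,235) + (400,61)
step 9: (3482, 531)  from 1·(1941,296) + (1541,235)
(x₁, y₁) = (3482, 531);  3482² − 43·531² = 1 ✓
n=2: (3482,531)∘(3482,531) = (3482·3482+43·531·531, 3482·531+531·3482) = (24248647,3697884)
n=3: (24248647,3697884)∘(3482,531) = (3482·24248647+43·531·3697884, 3482·3697884+531·24248647) = (168867574226,25752063645)
n=4: (168867574226,25752063645)∘(3482,531) = (3482·168867574226+43·531·25752063645, 3482·25752063645+531·168867574226) = (1175993762661217,179337367525896)

3482 531
24248647 3697884
168867574226 25752063645
1175993762661217 179337367525896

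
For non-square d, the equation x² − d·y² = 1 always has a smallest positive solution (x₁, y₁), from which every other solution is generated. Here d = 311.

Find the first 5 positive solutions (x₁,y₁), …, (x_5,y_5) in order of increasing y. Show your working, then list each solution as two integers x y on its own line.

16883880 957397
570130807708799 32329152120720
19252040283316857636360 1091683049815963029803
650098275797375082487964044801 36863691222253451430108430560
21952362553539551163393489436611779400 1244804277907160115380508441163715797

√311 → a₀=17, period (1,1,1,2,1,…,1,1,34); ℓ=16 even so k=15
i=0: a=17 ⇒ p=17, q=1
i=1: a=1 ⇒ p=18, q=1
i=2: a=1 ⇒ p=35, q=2
i=3: a=1 ⇒ p=53, q=3
i=4: a=2 ⇒ p=141, q=8
…
i=11: a=1 ⇒ p=1594239, q=90401
…
i=13: a=1 ⇒ p=6159373, q=349266
i=14: a=1 ⇒ p=10724507, q=608131
i=15: a=1 ⇒ p=16883880, q=957397
→ (16883880, 957397).  Check: 16883880²=285065403854400, 311·957397²=285065403854399, difference 1.
n=2: (16883880,957397)∘(16883880,957397) = (16883880·16883880+311·957397·957397, 16883880·957397+957397·16883880) = (570130807708799,32329152120720)
n=3: (570130807708799,32329152120720)∘(16883880,957397) = (16883880·570130807708799+311·957397·32329152120720, 16883880·32329152120720+957397·570130807708799) = (19252040283316857636360,1091683049815963029803)
n=4: (19252040283316857636360,1091683049815963029803)∘(16883880,957397) = (16883880·19252040283316857636360+311·957397·1091683049815963029803, 16883880·1091683049815963029803+957397·19252040283316857636360) = (650098275797375082487964044801,36863691222253451430108430560)
n=5: (650098275797375082487964044801,36863691222253451430108430560)∘(16883880,957397) = (16883880·650098275797375082487964044801+311·957397·36863691222253451430108430560, 16883880·36863691222253451430108430560+957397·650098275797375082487964044801) = (21952362553539551163393489436611779400,1244804277907160115380508441163715797)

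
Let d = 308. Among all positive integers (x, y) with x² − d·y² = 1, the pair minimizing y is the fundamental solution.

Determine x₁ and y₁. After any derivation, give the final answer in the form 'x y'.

d=308: √d = [17; 1,1,4,1,1,34] (ℓ=6, even), read p_5/q_5
i=0: a=17 ⇒ p=17, q=1
i=1: a=1 ⇒ p=18, q=1
…
i=3: a=4 ⇒ p=158, q=9
i=4: a=1 ⇒ p=193, q=11
i=5: a=1 ⇒ p=351, q=20
→ (351, 20).  Check: 351²=123201, 308·20²=123200, difference 1.

351 20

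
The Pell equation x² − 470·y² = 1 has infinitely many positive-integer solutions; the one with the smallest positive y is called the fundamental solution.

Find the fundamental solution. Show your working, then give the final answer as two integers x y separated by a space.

[21; 1,2,8,2,1,42] for √470; ℓ=6 ⇒ convergent index 5
a_0=21:  p_0=21·1+0=21,  q_0=21·0+1=1
a_1=1:  p_1=1·21+1=22,  q_1=1·1+0=1
…
a_4=2:  p_4=2·542+65=1149,  q_4=2·25+3=53
a_5=1:  p_5=1·1149+542=1691,  q_5=1·53+25=78
→ (1691, 78).  Check: 1691²=2859481, 470·78²=2859480, difference 1.

1691 78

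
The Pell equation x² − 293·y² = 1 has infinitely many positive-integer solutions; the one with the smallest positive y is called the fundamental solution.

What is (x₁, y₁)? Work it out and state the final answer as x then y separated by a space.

√293 → a₀=17, period (8,1,1,8,34); ℓ=5 odd so k=9
i=0: a=17 ⇒ p=17, q=1
i=1: a=8 ⇒ p=137, q=8
…
i=5: a=34 ⇒ p=84679, q=4947
i=6: a=8 ⇒ p=679914, q=39721
…
i=8: a=1 ⇒ p=1444507, q=84389
i=9: a=8 ⇒ p=12320649, q=719780
→ (12320649, 719780).  Check: 12320649²=151798391781201, 293·719780²=151798391781200, difference 1.

12320649 719780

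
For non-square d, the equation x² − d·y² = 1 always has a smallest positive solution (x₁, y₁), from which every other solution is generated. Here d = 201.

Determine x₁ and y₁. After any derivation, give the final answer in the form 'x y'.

515095 36332

d=201: √d = [14; 5,1,1,1,2,…,1,5,28] (ℓ=14, even), read p_13/q_13
k=0  a_k=14  p_k/q_k = 14/1
k=1  a_k=5  p_k/q_k = 71/5
…
k=4  a_k=1  p_k/q_k = 241/17
k=5  a_k=2  p_k/q_k = 638/45
…
k=7  a_k=8  p_k/q_k = 7670/541
…
k=12  a_k=1  p_k/q_k = 91402/6447
k=13  a_k=5  p_k/q_k = 515095/36332
fundamental: x₁=515095, y₁=36332  (since 265322859025 − 201·1320014224 = 1)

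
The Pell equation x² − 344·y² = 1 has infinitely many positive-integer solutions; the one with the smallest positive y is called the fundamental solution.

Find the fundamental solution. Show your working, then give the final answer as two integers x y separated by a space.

10405 561

√344 → a₀=18, period (1,1,4,1,3,1,4,1,1,36); ℓ=10 even so k=9
step 0: (18, 1)  from 18·(1,0) + (0,1)
…
step 2: (37, 2)  from 1·(19,1) + (18,1)
step 3: (167, 9)  from 4·(37,2) + (19,1)
…
step 6: (983, 53)  from 1·(779,42) + (204,11)
step 7: (4711, 254)  from 4·(983,53) + (779,42)
step 8: (5694, 307)  from 1·(4711,254) + (983,53)
step 9: (10405, 561)  from 1·(5694,307) + (4711,254)
→ (10405, 561).  Check: 10405²=108264025, 344·561²=108264024, difference 1.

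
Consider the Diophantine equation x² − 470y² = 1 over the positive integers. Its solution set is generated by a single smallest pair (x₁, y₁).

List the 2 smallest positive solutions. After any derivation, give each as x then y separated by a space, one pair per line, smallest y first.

[21; 1,2,8,2,1,42] for √470; ℓ=6 ⇒ convergent index 5
i=0: a=21 ⇒ p=21, q=1
i=1: a=1 ⇒ p=22, q=1
i=2: a=2 ⇒ p=65, q=3
i=3: a=8 ⇒ p=542, q=25
i=4: a=2 ⇒ p=1149, q=53
i=5: a=1 ⇒ p=1691, q=78
fundamental: x₁=1691, y₁=78  (since 2859481 − 470·6084 = 1)
k=2:  x_2 = 1691·1691+470·78·78 = 5718961,  y_2 = 1691·78+78·1691 = 263796

1691 78
5718961 263796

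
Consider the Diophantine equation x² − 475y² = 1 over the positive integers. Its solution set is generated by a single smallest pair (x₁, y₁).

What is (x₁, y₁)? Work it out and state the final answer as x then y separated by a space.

57799 2652

d=475: √d = [21; 1,3,1,6,2,6,1,3,1,42] (ℓ=10, even), read p_9/q_9
i=0: a=21 ⇒ p=21, q=1
i=1: a=1 ⇒ p=22, q=1
i=2: a=3 ⇒ p=87, q=4
i=3: a=1 ⇒ p=109, q=5
i=4: a=6 ⇒ p=741, q=34
i=5: a=2 ⇒ p=1591, q=73
i=6: a=6 ⇒ p=10287, q=472
i=7: a=1 ⇒ p=11878, q=545
i=8: a=3 ⇒ p=45921, q=2107
i=9: a=1 ⇒ p=57799, q=2652
→ (57799, 2652).  Check: 57799²=3340724401, 475·2652²=3340724400, difference 1.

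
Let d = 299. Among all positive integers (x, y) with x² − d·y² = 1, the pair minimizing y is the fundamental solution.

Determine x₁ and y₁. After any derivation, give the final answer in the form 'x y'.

415 24

d=299: √d = [17; 3,2,3,34] (ℓ=4, even), read p_3/q_3
k=0  a_k=17  p_k/q_k = 17/1
…
k=2  a_k=2  p_k/q_k = 121/7
k=3  a_k=3  p_k/q_k = 415/24
(x₁, y₁) = (415, 24);  415² − 299·24² = 1 ✓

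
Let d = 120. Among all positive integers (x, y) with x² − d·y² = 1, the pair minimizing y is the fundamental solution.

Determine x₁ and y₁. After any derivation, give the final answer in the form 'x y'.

d=120: √d = [10; 1,20] (ℓ=2, even), read p_1/q_1
k=0  a_k=10  p_k/q_k = 10/1
k=1  a_k=1  p_k/q_k = 11/1
(x₁, y₁) = (11, 1);  11² − 120·1² = 1 ✓

11 1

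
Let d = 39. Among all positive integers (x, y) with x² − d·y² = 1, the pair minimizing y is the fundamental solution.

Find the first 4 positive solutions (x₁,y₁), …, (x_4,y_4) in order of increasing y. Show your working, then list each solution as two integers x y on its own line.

√39 → a₀=6, period (4,12); ℓ=2 even so k=1
a_0=6:  p_0=6·1+0=6,  q_0=6·0+1=1
a_1=4:  p_1=4·6+1=25,  q_1=4·1+0=4
→ (25, 4).  Check: 25²=625, 39·4²=624, difference 1.
(25+4√39)^2 = 1249 + 200√39
(25+4√39)^3 = 62425 + 9996√39
(25+4√39)^4 = 3120001 + 499600√39

25 4
1249 200
62425 9996
3120001 499600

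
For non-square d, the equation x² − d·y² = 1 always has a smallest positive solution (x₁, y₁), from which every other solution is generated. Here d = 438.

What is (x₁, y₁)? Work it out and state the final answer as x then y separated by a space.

293 14

[20; 1,12,1,40] for √438; ℓ=4 ⇒ convergent index 3
k=0  a_k=20  p_k/q_k = 20/1
k=1  a_k=1  p_k/q_k = 21/1
k=2  a_k=12  p_k/q_k = 272/13
k=3  a_k=1  p_k/q_k = 293/14
fundamental: x₁=293, y₁=14  (since 85849 − 438·196 = 1)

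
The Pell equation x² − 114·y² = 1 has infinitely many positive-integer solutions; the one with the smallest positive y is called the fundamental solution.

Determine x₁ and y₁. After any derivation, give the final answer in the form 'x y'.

1025 96

d=114: √d = [10; 1,2,10,2,1,20] (ℓ=6, even), read p_5/q_5
a_0=10:  p_0=10·1+0=10,  q_0=10·0+1=1
…
a_2=2:  p_2=2·11+10=32,  q_2=2·1+1=3
a_3=10:  p_3=10·32+11=331,  q_3=10·3+1=31
a_4=2:  p_4=2·331+32=694,  q_4=2·31+3=65
a_5=1:  p_5=1·694+331=1025,  q_5=1·65+31=96
→ (1025, 96).  Check: 1025²=1050625, 114·96²=1050624, difference 1.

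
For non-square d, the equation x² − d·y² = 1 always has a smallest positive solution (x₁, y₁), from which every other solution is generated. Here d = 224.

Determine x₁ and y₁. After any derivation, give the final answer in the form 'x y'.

15 1

d=224: √d = [14; 1,28] (ℓ=2, even), read p_1/q_1
step 0: (14, 1)  from 14·(1,0) + (0,1)
step 1: (15, 1)  from 1·(14,1) + (1,0)
(x₁, y₁) = (15, 1);  15² − 224·1² = 1 ✓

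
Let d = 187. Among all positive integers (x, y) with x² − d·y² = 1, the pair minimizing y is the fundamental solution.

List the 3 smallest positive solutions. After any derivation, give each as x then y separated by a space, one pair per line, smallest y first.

1682 123
5658247 413772
19034341226 1391928885

[13; 1,2,13,2,1,26] for √187; ℓ=6 ⇒ convergent index 5
k=0  a_k=13  p_k/q_k = 13/1
k=1  a_k=1  p_k/q_k = 14/1
k=2  a_k=2  p_k/q_k = 41/3
k=3  a_k=13  p_k/q_k = 547/40
k=4  a_k=2  p_k/q_k = 1135/83
k=5  a_k=1  p_k/q_k = 1682/123
→ (1682, 123).  Check: 1682²=2829124, 187·123²=2829123, difference 1.
(x_2, y_2) = (1682·1682 + 187·123·123, 1682·123 + 123·1682) = (5658247, 413772)
(x_3, y_3) = (1682·5658247 + 187·123·413772, 1682·413772 + 123·5658247) = (19034341226, 1391928885)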